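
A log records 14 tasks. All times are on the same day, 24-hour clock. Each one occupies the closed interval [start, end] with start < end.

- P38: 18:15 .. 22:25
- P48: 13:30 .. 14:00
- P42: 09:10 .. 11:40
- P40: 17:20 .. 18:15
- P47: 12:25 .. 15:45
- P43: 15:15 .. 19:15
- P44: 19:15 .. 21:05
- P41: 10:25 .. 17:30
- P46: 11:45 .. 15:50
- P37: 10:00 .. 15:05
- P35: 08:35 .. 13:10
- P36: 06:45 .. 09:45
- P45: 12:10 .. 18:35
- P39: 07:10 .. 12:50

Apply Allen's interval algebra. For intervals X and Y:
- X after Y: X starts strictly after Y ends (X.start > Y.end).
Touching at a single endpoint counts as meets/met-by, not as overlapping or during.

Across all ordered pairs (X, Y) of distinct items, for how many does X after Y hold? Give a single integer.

Checking all 182 ordered pairs for relation 'after'; matching pairs in alphabetical order:
(P37, P36): P37 after P36 ✓
(P38, P35): P38 after P35 ✓
(P38, P36): P38 after P36 ✓
(P38, P37): P38 after P37 ✓
(P38, P39): P38 after P39 ✓
(P38, P41): P38 after P41 ✓
(P38, P42): P38 after P42 ✓
(P38, P46): P38 after P46 ✓
(P38, P47): P38 after P47 ✓
(P38, P48): P38 after P48 ✓
(P40, P35): P40 after P35 ✓
(P40, P36): P40 after P36 ✓
(P40, P37): P40 after P37 ✓
(P40, P39): P40 after P39 ✓
(P40, P42): P40 after P42 ✓
(P40, P46): P40 after P46 ✓
(P40, P47): P40 after P47 ✓
(P40, P48): P40 after P48 ✓
(P41, P36): P41 after P36 ✓
(P43, P35): P43 after P35 ✓
(P43, P36): P43 after P36 ✓
(P43, P37): P43 after P37 ✓
(P43, P39): P43 after P39 ✓
(P43, P42): P43 after P42 ✓
... plus 22 further pairs not listed.
Count: 46.

46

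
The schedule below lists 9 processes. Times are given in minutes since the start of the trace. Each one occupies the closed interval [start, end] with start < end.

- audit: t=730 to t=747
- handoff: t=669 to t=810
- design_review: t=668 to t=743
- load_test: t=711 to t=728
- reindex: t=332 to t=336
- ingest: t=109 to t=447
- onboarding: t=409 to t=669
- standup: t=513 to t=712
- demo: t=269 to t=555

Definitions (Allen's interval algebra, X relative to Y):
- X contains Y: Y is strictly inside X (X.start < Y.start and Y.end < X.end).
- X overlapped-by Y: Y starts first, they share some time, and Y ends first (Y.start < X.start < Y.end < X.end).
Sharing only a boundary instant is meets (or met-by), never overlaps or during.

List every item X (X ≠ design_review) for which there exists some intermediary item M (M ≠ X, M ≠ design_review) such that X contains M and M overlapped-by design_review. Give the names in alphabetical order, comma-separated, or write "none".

Target design_review = [t=668, t=743].
Intermediaries M with M overlapped-by design_review: audit, handoff.
Via audit — items with X contains audit: handoff.
Via handoff — items with X contains handoff: none.
Union: handoff.

handoff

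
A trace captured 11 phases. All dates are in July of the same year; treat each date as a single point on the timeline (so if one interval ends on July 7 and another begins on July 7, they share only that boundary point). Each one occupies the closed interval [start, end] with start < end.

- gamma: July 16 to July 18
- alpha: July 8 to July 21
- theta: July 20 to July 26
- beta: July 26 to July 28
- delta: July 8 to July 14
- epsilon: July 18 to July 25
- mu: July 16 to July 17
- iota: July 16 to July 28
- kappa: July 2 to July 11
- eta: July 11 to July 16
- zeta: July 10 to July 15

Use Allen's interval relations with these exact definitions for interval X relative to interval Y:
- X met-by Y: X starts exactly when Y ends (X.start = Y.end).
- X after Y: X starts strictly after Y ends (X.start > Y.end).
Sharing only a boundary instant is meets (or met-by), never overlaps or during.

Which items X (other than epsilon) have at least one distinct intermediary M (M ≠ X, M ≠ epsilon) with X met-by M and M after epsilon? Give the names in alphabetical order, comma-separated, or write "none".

none

Target epsilon = [July 18, July 25].
Intermediaries M with M after epsilon: beta.
Via beta — items with X met-by beta: none.
Union: none.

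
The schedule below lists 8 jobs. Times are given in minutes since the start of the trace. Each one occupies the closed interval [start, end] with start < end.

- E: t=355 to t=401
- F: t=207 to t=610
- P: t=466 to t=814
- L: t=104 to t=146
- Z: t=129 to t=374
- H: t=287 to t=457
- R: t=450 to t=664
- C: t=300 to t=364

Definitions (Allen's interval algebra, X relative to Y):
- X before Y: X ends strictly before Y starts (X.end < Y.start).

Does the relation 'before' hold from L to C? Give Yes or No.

Yes

L = [t=104, t=146], C = [t=300, t=364].
Actual relation of L to C: before.
Asked whether 'before' holds → Yes.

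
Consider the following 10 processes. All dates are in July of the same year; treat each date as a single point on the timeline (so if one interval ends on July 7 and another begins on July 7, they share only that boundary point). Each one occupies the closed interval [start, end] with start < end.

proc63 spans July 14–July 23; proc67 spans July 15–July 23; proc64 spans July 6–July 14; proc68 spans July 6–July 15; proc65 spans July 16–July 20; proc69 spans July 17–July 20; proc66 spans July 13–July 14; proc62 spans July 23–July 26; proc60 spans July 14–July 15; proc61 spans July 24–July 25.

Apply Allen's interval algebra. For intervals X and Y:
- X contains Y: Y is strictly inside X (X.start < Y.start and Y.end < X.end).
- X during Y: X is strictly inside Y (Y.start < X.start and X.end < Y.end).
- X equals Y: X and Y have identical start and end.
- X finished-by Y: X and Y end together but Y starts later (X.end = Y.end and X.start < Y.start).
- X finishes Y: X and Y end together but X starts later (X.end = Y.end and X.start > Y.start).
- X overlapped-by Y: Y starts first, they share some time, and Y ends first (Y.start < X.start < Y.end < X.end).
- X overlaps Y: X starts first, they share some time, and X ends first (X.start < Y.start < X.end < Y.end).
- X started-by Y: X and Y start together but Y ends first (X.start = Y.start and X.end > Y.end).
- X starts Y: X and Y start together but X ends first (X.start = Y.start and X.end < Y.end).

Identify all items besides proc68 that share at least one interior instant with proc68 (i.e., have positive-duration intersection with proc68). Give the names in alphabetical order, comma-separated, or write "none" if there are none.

Target proc68 = [July 6, July 15].
proc60 [July 14, July 15] → finishes → yes.
proc61 [July 24, July 25] → after → no.
proc62 [July 23, July 26] → after → no.
proc63 [July 14, July 23] → overlapped-by → yes.
proc64 [July 6, July 14] → starts → yes.
proc65 [July 16, July 20] → after → no.
proc66 [July 13, July 14] → during → yes.
proc67 [July 15, July 23] → met-by → no.
proc69 [July 17, July 20] → after → no.
Result: proc60, proc63, proc64, proc66.

proc60, proc63, proc64, proc66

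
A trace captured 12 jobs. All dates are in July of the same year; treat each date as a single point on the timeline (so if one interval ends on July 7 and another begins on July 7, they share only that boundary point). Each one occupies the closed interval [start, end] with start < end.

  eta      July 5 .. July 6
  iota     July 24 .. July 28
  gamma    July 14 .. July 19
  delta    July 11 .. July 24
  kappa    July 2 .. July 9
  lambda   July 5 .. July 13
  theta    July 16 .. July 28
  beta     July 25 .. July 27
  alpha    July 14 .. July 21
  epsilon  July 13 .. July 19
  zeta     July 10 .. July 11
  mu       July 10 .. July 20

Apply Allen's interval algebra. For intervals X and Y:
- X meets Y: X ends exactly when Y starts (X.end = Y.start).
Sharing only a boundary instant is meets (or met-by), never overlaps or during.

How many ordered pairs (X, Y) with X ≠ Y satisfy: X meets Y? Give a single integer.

Checking all 132 ordered pairs for relation 'meets'; matching pairs in alphabetical order:
(delta, iota): delta meets iota ✓
(lambda, epsilon): lambda meets epsilon ✓
(zeta, delta): zeta meets delta ✓
Count: 3.

3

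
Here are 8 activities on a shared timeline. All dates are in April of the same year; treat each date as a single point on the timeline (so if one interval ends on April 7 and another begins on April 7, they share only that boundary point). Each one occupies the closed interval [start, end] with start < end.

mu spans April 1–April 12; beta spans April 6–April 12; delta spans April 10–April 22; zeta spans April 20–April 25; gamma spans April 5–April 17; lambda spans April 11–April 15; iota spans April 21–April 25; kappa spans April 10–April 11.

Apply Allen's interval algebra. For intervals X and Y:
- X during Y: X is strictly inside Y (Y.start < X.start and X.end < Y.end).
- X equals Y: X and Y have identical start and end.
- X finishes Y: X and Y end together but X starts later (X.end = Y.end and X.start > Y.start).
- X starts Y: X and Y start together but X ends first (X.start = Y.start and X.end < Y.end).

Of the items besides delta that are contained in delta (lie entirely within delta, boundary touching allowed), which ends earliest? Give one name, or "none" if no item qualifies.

Target delta = [April 10, April 22].
beta [April 6, April 12] → overlaps → excluded.
gamma [April 5, April 17] → overlaps → excluded.
iota [April 21, April 25] → overlapped-by → excluded.
kappa [April 10, April 11] → starts → candidate.
lambda [April 11, April 15] → during → candidate.
mu [April 1, April 12] → overlaps → excluded.
zeta [April 20, April 25] → overlapped-by → excluded.
Among candidates, earliest end is April 11 → kappa.

kappa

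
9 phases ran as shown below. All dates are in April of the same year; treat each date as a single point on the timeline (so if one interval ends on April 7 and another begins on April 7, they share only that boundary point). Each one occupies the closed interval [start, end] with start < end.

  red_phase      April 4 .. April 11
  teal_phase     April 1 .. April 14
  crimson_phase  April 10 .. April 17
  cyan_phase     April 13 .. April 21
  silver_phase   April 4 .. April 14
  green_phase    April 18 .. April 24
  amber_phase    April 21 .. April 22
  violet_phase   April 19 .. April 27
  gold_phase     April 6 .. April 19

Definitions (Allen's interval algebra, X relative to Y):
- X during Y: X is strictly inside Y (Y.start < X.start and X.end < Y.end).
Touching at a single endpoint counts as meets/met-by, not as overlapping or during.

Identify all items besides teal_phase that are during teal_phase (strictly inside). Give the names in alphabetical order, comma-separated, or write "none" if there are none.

Target teal_phase = [April 1, April 14].
amber_phase [April 21, April 22] → after → no.
crimson_phase [April 10, April 17] → overlapped-by → no.
cyan_phase [April 13, April 21] → overlapped-by → no.
gold_phase [April 6, April 19] → overlapped-by → no.
green_phase [April 18, April 24] → after → no.
red_phase [April 4, April 11] → during → yes.
silver_phase [April 4, April 14] → finishes → no.
violet_phase [April 19, April 27] → after → no.
Result: red_phase.

red_phase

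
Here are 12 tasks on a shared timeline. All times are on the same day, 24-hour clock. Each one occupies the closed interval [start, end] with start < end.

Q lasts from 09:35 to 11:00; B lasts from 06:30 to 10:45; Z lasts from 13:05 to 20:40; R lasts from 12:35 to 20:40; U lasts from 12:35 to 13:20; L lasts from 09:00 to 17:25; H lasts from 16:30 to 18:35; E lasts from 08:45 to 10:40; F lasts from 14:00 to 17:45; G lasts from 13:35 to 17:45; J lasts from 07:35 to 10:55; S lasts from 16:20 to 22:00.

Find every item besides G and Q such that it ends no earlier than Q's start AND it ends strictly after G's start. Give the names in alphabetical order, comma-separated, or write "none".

F, H, L, R, S, Z

Conditions: its end is no earlier than Q's start (X.end >= 09:35) AND its end is strictly after G's start (X.end > 13:35).
B: end 10:45 >= 09:35? ✓; end 10:45 > 13:35? ✗ → no.
E: end 10:40 >= 09:35? ✓; end 10:40 > 13:35? ✗ → no.
F: end 17:45 >= 09:35? ✓; end 17:45 > 13:35? ✓ → yes.
H: end 18:35 >= 09:35? ✓; end 18:35 > 13:35? ✓ → yes.
J: end 10:55 >= 09:35? ✓; end 10:55 > 13:35? ✗ → no.
L: end 17:25 >= 09:35? ✓; end 17:25 > 13:35? ✓ → yes.
R: end 20:40 >= 09:35? ✓; end 20:40 > 13:35? ✓ → yes.
S: end 22:00 >= 09:35? ✓; end 22:00 > 13:35? ✓ → yes.
U: end 13:20 >= 09:35? ✓; end 13:20 > 13:35? ✗ → no.
Z: end 20:40 >= 09:35? ✓; end 20:40 > 13:35? ✓ → yes.
Result: F, H, L, R, S, Z.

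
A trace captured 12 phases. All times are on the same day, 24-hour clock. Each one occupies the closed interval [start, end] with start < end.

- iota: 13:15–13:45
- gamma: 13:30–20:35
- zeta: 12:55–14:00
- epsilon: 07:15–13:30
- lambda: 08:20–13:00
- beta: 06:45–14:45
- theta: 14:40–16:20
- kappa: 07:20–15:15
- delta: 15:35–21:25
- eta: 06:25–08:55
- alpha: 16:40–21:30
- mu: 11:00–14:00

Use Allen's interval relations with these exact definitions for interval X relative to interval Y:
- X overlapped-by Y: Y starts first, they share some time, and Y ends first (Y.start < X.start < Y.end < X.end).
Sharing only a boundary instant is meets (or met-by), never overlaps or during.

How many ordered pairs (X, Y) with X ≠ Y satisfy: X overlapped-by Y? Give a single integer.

22

Checking all 132 ordered pairs for relation 'overlapped-by'; matching pairs in alphabetical order:
(alpha, delta): alpha overlapped-by delta ✓
(alpha, gamma): alpha overlapped-by gamma ✓
(beta, eta): beta overlapped-by eta ✓
(delta, gamma): delta overlapped-by gamma ✓
(delta, theta): delta overlapped-by theta ✓
(epsilon, eta): epsilon overlapped-by eta ✓
(gamma, beta): gamma overlapped-by beta ✓
(gamma, iota): gamma overlapped-by iota ✓
(gamma, kappa): gamma overlapped-by kappa ✓
(gamma, mu): gamma overlapped-by mu ✓
(gamma, zeta): gamma overlapped-by zeta ✓
(iota, epsilon): iota overlapped-by epsilon ✓
(kappa, beta): kappa overlapped-by beta ✓
(kappa, epsilon): kappa overlapped-by epsilon ✓
(kappa, eta): kappa overlapped-by eta ✓
(lambda, eta): lambda overlapped-by eta ✓
(mu, epsilon): mu overlapped-by epsilon ✓
(mu, lambda): mu overlapped-by lambda ✓
(theta, beta): theta overlapped-by beta ✓
(theta, kappa): theta overlapped-by kappa ✓
(zeta, epsilon): zeta overlapped-by epsilon ✓
(zeta, lambda): zeta overlapped-by lambda ✓
Count: 22.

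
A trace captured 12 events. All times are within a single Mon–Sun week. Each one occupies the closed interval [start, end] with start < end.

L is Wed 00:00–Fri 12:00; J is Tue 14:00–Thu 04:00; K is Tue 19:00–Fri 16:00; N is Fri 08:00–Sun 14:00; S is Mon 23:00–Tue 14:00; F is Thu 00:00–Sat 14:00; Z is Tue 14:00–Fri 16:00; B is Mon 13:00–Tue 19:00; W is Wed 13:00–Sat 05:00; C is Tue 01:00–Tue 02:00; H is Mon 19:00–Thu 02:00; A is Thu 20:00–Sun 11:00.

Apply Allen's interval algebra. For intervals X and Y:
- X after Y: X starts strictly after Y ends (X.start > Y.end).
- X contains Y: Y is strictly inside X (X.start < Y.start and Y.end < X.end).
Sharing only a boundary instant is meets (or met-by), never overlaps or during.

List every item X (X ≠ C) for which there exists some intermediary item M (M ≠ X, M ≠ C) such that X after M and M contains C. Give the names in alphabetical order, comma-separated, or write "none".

Target C = [Tue 01:00, Tue 02:00].
Intermediaries M with M contains C: B, H, S.
Via B — items with X after B: A, F, L, N, W.
Via H — items with X after H: A, N.
Via S — items with X after S: A, F, K, L, N, W.
Union: A, F, K, L, N, W.

A, F, K, L, N, W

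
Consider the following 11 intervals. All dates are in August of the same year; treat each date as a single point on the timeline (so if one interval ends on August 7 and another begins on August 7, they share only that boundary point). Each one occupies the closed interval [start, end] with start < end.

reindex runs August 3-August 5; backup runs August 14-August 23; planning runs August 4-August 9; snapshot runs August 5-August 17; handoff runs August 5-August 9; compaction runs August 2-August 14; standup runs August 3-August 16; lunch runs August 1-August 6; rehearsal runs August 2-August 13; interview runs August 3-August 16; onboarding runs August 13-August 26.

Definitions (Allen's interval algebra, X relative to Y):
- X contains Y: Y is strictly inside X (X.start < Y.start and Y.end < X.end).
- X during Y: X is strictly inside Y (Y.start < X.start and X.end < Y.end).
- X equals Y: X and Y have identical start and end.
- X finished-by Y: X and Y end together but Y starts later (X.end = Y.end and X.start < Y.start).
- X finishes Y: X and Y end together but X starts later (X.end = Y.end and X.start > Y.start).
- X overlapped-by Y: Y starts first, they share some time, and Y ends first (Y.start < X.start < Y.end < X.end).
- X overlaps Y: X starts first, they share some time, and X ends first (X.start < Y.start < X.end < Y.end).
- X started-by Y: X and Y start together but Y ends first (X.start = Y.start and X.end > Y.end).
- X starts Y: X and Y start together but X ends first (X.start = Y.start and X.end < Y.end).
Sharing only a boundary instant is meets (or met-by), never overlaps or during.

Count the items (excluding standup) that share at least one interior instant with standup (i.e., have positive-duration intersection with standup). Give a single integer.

10

Target standup = [August 3, August 16].
backup [August 14, August 23] → overlapped-by → counts.
compaction [August 2, August 14] → overlaps → counts.
handoff [August 5, August 9] → during → counts.
interview [August 3, August 16] → equals → counts.
lunch [August 1, August 6] → overlaps → counts.
onboarding [August 13, August 26] → overlapped-by → counts.
planning [August 4, August 9] → during → counts.
rehearsal [August 2, August 13] → overlaps → counts.
reindex [August 3, August 5] → starts → counts.
snapshot [August 5, August 17] → overlapped-by → counts.
Total: 10.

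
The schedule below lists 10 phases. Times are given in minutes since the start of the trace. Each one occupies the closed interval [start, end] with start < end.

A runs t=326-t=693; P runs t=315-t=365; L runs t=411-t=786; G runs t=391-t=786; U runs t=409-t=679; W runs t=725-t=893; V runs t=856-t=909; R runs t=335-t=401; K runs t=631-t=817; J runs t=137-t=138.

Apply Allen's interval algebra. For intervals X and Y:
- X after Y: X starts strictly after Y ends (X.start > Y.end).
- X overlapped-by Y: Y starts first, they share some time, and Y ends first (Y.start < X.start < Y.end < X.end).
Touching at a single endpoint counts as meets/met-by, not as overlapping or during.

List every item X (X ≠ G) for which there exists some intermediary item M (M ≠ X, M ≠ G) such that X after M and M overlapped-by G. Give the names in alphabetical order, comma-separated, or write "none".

Target G = [t=391, t=786].
Intermediaries M with M overlapped-by G: K, W.
Via K — items with X after K: V.
Via W — items with X after W: none.
Union: V.

V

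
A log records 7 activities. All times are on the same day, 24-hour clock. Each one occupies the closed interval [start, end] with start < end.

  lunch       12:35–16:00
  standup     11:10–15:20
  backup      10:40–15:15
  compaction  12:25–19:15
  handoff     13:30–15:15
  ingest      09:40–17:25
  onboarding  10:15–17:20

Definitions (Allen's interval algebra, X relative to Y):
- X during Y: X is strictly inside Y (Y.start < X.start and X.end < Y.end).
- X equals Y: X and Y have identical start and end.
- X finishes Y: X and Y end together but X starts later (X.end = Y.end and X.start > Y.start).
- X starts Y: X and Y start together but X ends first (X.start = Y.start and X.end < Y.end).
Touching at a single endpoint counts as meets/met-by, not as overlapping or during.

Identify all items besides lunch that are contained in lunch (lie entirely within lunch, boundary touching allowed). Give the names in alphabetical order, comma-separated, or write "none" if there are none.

Target lunch = [12:35, 16:00].
backup [10:40, 15:15] → overlaps → no.
compaction [12:25, 19:15] → contains → no.
handoff [13:30, 15:15] → during → yes.
ingest [09:40, 17:25] → contains → no.
onboarding [10:15, 17:20] → contains → no.
standup [11:10, 15:20] → overlaps → no.
Result: handoff.

handoff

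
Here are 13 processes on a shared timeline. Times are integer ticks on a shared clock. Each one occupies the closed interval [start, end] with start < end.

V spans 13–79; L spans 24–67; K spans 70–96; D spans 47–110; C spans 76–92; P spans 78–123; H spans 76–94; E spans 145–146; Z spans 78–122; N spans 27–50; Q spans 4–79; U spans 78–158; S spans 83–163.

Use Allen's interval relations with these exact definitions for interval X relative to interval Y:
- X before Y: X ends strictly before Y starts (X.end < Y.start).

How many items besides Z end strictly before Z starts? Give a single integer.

2

Target Z = [78, 122].
C [76, 92] → overlaps → no.
D [47, 110] → overlaps → no.
E [145, 146] → after → no.
H [76, 94] → overlaps → no.
K [70, 96] → overlaps → no.
L [24, 67] → before → counts.
N [27, 50] → before → counts.
P [78, 123] → started-by → no.
Q [4, 79] → overlaps → no.
S [83, 163] → overlapped-by → no.
U [78, 158] → started-by → no.
V [13, 79] → overlaps → no.
Total: 2.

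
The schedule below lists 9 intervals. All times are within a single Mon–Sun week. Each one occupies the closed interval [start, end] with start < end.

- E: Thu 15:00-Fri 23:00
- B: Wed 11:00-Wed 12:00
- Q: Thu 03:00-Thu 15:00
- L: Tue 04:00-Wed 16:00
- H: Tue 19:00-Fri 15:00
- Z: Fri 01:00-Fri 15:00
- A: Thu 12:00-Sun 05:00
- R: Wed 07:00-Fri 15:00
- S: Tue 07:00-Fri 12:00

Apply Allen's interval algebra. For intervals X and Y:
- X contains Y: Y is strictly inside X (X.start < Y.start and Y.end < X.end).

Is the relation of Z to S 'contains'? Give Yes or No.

Z = [Fri 01:00, Fri 15:00], S = [Tue 07:00, Fri 12:00].
Actual relation of Z to S: overlapped-by.
Asked whether 'contains' holds → No.

No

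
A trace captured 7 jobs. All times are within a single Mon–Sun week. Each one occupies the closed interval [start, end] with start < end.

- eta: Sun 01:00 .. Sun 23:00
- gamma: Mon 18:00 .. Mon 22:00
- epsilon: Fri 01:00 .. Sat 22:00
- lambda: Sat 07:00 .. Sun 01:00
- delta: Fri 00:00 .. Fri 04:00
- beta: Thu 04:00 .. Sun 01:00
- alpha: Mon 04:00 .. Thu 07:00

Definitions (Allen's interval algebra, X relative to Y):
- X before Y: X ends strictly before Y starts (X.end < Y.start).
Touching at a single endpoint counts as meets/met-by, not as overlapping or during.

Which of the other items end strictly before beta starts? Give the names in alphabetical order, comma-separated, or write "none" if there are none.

gamma

Target beta = [Thu 04:00, Sun 01:00].
alpha [Mon 04:00, Thu 07:00] → overlaps → no.
delta [Fri 00:00, Fri 04:00] → during → no.
epsilon [Fri 01:00, Sat 22:00] → during → no.
eta [Sun 01:00, Sun 23:00] → met-by → no.
gamma [Mon 18:00, Mon 22:00] → before → yes.
lambda [Sat 07:00, Sun 01:00] → finishes → no.
Result: gamma.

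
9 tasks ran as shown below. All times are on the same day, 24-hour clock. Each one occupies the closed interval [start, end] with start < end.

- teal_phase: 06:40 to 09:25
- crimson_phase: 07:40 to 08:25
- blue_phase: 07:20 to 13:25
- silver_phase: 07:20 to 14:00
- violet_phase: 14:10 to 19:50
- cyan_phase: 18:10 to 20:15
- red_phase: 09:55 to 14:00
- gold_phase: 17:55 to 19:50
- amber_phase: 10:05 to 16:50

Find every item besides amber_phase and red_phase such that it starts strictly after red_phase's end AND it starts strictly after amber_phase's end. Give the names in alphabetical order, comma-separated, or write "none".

Conditions: its start is strictly after red_phase's end (X.start > 14:00) AND its start is strictly after amber_phase's end (X.start > 16:50).
blue_phase: start 07:20 > 14:00? ✗; start 07:20 > 16:50? ✗ → no.
crimson_phase: start 07:40 > 14:00? ✗; start 07:40 > 16:50? ✗ → no.
cyan_phase: start 18:10 > 14:00? ✓; start 18:10 > 16:50? ✓ → yes.
gold_phase: start 17:55 > 14:00? ✓; start 17:55 > 16:50? ✓ → yes.
silver_phase: start 07:20 > 14:00? ✗; start 07:20 > 16:50? ✗ → no.
teal_phase: start 06:40 > 14:00? ✗; start 06:40 > 16:50? ✗ → no.
violet_phase: start 14:10 > 14:00? ✓; start 14:10 > 16:50? ✗ → no.
Result: cyan_phase, gold_phase.

cyan_phase, gold_phase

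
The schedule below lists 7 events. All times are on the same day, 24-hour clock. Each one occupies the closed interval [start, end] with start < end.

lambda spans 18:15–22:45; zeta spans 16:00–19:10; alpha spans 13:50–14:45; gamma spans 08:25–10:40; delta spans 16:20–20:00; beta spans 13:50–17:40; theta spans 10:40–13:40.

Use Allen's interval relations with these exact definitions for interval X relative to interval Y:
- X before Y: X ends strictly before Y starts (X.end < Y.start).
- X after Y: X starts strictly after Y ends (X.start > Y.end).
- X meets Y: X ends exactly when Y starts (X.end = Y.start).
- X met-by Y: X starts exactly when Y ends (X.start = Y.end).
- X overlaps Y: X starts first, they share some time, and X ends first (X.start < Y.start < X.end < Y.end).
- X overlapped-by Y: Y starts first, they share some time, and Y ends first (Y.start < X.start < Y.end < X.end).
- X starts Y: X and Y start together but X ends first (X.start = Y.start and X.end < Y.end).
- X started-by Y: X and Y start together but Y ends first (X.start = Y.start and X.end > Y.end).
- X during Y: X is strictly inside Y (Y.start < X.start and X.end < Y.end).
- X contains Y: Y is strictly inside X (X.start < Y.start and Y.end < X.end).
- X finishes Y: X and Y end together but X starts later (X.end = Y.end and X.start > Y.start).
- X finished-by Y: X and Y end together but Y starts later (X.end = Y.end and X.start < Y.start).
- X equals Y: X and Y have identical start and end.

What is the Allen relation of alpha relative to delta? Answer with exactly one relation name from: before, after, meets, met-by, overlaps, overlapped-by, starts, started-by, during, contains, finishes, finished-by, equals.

alpha = [13:50, 14:45]; delta = [16:20, 20:00].
Compare endpoints: alpha.start < delta.start, alpha.start < delta.end, alpha.end < delta.start, alpha.end < delta.end.
That pattern is 'before'.

before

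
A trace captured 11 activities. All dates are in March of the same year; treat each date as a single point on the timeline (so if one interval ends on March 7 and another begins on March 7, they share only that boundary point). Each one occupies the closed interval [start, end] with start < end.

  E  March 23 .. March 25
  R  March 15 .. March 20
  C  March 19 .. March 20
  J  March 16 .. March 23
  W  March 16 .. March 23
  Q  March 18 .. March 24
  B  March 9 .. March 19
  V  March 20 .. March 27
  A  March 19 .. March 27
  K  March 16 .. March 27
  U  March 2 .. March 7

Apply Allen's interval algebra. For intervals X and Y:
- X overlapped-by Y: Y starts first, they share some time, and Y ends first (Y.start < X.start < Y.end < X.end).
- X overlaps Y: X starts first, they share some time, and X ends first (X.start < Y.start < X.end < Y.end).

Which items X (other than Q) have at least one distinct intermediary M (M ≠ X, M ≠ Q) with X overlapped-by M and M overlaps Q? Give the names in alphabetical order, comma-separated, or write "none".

A, J, K, R, V, W

Target Q = [March 18, March 24].
Intermediaries M with M overlaps Q: B, J, R, W.
Via B — items with X overlapped-by B: J, K, R, W.
Via J — items with X overlapped-by J: A, V.
Via R — items with X overlapped-by R: A, J, K, W.
Via W — items with X overlapped-by W: A, V.
Union: A, J, K, R, V, W.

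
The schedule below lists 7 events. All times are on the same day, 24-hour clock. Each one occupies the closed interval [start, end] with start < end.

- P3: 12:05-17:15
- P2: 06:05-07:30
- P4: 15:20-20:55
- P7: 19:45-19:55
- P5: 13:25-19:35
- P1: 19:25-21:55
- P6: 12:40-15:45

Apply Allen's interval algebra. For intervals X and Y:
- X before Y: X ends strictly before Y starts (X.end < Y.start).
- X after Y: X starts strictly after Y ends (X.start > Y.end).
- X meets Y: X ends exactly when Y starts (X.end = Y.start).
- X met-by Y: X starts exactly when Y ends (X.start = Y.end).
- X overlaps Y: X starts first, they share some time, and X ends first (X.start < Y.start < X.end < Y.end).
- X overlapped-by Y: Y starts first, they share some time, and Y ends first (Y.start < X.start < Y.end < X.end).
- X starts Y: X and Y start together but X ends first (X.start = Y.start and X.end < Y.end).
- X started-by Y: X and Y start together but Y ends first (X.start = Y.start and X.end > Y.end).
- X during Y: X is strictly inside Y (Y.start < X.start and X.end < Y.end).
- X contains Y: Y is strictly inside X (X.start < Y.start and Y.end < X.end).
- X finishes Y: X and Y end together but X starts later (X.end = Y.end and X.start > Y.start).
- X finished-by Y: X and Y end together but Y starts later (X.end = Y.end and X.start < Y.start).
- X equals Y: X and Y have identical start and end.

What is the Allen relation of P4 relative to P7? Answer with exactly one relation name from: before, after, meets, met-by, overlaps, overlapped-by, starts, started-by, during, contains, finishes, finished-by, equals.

P4 = [15:20, 20:55]; P7 = [19:45, 19:55].
Compare endpoints: P4.start < P7.start, P4.start < P7.end, P4.end > P7.start, P4.end > P7.end.
That pattern is 'contains'.

contains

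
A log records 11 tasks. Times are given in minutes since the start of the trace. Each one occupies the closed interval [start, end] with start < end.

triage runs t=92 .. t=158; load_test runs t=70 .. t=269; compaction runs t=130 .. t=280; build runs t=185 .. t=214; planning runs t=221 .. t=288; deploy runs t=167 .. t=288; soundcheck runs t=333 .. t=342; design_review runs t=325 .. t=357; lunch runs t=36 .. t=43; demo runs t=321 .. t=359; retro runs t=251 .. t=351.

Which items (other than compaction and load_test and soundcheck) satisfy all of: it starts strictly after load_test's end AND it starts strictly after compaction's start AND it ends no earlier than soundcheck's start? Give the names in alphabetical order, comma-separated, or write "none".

Conditions: its start is strictly after load_test's end (X.start > t=269) AND its start is strictly after compaction's start (X.start > t=130) AND its end is no earlier than soundcheck's start (X.end >= t=333).
build: start t=185 > t=269? ✗; start t=185 > t=130? ✓; end t=214 >= t=333? ✗ → no.
demo: start t=321 > t=269? ✓; start t=321 > t=130? ✓; end t=359 >= t=333? ✓ → yes.
deploy: start t=167 > t=269? ✗; start t=167 > t=130? ✓; end t=288 >= t=333? ✗ → no.
design_review: start t=325 > t=269? ✓; start t=325 > t=130? ✓; end t=357 >= t=333? ✓ → yes.
lunch: start t=36 > t=269? ✗; start t=36 > t=130? ✗; end t=43 >= t=333? ✗ → no.
planning: start t=221 > t=269? ✗; start t=221 > t=130? ✓; end t=288 >= t=333? ✗ → no.
retro: start t=251 > t=269? ✗; start t=251 > t=130? ✓; end t=351 >= t=333? ✓ → no.
triage: start t=92 > t=269? ✗; start t=92 > t=130? ✗; end t=158 >= t=333? ✗ → no.
Result: demo, design_review.

demo, design_review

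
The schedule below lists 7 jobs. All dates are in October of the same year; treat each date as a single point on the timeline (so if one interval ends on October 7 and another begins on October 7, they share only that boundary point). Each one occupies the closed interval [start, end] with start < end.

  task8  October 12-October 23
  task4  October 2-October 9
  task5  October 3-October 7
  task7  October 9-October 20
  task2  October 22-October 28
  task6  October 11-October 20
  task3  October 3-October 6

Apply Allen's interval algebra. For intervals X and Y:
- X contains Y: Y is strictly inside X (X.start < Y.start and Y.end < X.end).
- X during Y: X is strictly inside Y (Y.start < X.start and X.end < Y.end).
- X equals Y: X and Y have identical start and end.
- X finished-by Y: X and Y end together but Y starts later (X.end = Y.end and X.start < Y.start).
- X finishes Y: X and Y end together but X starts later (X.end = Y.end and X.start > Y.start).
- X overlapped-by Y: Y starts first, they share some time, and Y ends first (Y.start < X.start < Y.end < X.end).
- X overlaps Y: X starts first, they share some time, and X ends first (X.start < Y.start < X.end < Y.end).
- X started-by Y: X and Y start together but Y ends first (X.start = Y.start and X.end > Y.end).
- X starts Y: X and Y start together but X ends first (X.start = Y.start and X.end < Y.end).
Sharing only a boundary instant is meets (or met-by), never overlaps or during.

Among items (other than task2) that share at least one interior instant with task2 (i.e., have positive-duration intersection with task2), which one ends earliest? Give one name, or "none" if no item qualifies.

Target task2 = [October 22, October 28].
task3 [October 3, October 6] → before → excluded.
task4 [October 2, October 9] → before → excluded.
task5 [October 3, October 7] → before → excluded.
task6 [October 11, October 20] → before → excluded.
task7 [October 9, October 20] → before → excluded.
task8 [October 12, October 23] → overlaps → candidate.
Among candidates, earliest end is October 23 → task8.

task8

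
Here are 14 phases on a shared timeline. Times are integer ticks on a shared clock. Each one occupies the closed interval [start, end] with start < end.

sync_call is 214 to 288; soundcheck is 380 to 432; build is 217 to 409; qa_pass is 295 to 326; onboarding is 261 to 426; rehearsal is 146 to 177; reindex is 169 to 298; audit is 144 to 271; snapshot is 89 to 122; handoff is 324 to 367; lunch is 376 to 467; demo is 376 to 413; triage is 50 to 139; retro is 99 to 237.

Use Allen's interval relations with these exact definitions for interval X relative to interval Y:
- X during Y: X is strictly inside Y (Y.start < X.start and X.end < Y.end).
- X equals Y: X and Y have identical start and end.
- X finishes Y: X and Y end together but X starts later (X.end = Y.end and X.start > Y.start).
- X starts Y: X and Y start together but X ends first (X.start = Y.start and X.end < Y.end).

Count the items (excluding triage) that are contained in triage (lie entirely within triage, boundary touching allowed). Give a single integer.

1

Target triage = [50, 139].
audit [144, 271] → after → no.
build [217, 409] → after → no.
demo [376, 413] → after → no.
handoff [324, 367] → after → no.
lunch [376, 467] → after → no.
onboarding [261, 426] → after → no.
qa_pass [295, 326] → after → no.
rehearsal [146, 177] → after → no.
reindex [169, 298] → after → no.
retro [99, 237] → overlapped-by → no.
snapshot [89, 122] → during → counts.
soundcheck [380, 432] → after → no.
sync_call [214, 288] → after → no.
Total: 1.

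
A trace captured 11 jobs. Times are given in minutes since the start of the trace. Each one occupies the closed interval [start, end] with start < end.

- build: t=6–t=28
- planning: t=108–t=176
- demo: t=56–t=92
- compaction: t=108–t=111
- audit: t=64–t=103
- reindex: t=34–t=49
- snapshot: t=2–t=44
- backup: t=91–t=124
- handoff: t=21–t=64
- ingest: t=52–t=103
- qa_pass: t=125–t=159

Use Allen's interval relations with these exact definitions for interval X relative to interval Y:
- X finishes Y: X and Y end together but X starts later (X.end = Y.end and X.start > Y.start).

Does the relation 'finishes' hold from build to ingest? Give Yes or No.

No

build = [t=6, t=28], ingest = [t=52, t=103].
Actual relation of build to ingest: before.
Asked whether 'finishes' holds → No.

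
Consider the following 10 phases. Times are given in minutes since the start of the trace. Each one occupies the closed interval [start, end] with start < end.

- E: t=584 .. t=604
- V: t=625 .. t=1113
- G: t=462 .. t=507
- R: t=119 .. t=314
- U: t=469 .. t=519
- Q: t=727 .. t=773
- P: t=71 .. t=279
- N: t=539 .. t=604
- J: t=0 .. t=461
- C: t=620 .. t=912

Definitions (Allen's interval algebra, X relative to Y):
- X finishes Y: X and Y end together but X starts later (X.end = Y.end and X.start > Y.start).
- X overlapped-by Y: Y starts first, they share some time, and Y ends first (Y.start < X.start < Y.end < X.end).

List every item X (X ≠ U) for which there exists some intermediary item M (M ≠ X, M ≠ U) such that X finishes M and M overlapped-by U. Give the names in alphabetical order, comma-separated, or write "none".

Target U = [t=469, t=519].
Intermediaries M with M overlapped-by U: none.
Union: none.

none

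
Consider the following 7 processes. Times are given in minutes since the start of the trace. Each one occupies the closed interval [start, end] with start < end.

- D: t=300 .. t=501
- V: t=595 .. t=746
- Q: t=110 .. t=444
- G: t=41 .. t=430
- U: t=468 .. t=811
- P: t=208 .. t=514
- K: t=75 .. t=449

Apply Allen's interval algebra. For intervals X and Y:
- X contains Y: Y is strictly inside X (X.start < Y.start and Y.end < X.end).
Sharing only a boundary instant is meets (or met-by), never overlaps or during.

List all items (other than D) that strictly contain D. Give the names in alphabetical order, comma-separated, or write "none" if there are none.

Target D = [t=300, t=501].
G [t=41, t=430] → overlaps → no.
K [t=75, t=449] → overlaps → no.
P [t=208, t=514] → contains → yes.
Q [t=110, t=444] → overlaps → no.
U [t=468, t=811] → overlapped-by → no.
V [t=595, t=746] → after → no.
Result: P.

P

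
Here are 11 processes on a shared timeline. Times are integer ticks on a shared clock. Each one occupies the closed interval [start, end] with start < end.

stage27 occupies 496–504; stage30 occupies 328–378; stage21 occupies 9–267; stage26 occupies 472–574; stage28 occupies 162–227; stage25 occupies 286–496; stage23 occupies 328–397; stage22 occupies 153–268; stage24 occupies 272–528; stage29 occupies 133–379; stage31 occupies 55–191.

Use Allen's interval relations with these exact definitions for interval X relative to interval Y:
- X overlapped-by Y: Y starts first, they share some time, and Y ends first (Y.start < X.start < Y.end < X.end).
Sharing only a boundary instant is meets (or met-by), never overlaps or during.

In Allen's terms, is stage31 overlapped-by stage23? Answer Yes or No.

stage31 = [55, 191], stage23 = [328, 397].
Actual relation of stage31 to stage23: before.
Asked whether 'overlapped-by' holds → No.

No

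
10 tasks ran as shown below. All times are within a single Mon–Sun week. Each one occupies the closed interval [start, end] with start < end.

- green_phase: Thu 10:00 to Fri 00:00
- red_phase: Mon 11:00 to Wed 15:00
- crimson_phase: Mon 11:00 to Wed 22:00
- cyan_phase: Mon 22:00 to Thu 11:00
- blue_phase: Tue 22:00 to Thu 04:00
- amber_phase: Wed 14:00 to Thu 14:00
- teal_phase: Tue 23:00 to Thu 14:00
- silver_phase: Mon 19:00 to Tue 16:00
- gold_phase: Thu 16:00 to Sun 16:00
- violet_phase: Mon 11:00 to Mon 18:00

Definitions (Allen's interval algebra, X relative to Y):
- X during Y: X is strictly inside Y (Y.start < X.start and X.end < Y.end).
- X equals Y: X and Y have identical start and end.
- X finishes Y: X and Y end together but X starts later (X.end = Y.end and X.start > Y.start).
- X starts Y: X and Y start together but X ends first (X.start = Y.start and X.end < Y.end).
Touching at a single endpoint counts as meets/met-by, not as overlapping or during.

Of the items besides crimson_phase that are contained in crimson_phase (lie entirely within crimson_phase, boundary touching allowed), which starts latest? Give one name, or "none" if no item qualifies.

Target crimson_phase = [Mon 11:00, Wed 22:00].
amber_phase [Wed 14:00, Thu 14:00] → overlapped-by → excluded.
blue_phase [Tue 22:00, Thu 04:00] → overlapped-by → excluded.
cyan_phase [Mon 22:00, Thu 11:00] → overlapped-by → excluded.
gold_phase [Thu 16:00, Sun 16:00] → after → excluded.
green_phase [Thu 10:00, Fri 00:00] → after → excluded.
red_phase [Mon 11:00, Wed 15:00] → starts → candidate.
silver_phase [Mon 19:00, Tue 16:00] → during → candidate.
teal_phase [Tue 23:00, Thu 14:00] → overlapped-by → excluded.
violet_phase [Mon 11:00, Mon 18:00] → starts → candidate.
Among candidates, latest start is Mon 19:00 → silver_phase.

silver_phase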